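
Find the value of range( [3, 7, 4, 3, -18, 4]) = 25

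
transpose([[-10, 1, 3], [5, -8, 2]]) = [[-10, 5], [1, -8], [3, 2]]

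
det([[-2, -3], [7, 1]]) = 19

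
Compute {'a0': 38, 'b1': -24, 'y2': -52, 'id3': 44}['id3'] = 44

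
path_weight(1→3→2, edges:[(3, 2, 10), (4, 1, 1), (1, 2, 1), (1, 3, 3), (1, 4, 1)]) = 13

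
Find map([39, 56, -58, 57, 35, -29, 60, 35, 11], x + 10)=[49, 66, -48, 67, 45, -19, 70, 45, 21]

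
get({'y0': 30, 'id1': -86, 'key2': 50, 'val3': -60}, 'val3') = -60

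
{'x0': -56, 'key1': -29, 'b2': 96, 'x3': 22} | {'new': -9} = {'x0': -56, 'key1': -29, 'b2': 96, 'x3': 22, 'new': -9}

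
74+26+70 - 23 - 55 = 92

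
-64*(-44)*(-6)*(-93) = 1571328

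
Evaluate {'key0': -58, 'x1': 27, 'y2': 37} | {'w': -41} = {'key0': -58, 'x1': 27, 'y2': 37, 'w': -41}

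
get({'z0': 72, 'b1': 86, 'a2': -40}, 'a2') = -40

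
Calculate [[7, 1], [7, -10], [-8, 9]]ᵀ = [[7, 7, -8], [1, -10, 9]]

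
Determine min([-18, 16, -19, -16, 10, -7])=-19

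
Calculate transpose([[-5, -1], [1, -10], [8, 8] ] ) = [[-5, 1, 8], [-1, -10, 8]]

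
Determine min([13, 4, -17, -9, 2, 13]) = -17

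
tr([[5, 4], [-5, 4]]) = 9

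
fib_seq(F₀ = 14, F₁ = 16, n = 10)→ F_2 = F_1 + F_0 = 30
F_3 = F_2 + F_1 = 46
F_4 = F_3 + F_2 = 76
...
= [14, 16, 30, 46, 76, 122, 198, 320, 518, 838]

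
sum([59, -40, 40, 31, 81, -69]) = 59 + (-40) + 40 + 31 + 81 + (-69)
= 102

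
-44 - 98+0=-142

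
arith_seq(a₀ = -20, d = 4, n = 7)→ a_0 = -20 + 0*4 = -20
a_1 = -20 + 1*4 = -16
a_2 = -20 + 2*4 = -12
...
= [-20, -16, -12, -8, -4, 0, 4]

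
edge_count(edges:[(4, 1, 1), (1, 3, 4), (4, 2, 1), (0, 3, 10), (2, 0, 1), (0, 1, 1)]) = 6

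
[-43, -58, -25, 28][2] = -25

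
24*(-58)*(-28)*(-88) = -3429888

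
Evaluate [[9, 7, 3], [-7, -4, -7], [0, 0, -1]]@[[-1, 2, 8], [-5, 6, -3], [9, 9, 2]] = [[-17, 87, 57], [-36, -101, -58], [-9, -9, -2]]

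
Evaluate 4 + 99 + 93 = 196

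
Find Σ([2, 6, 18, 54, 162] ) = 2 + 6 + 18 + 54 + 162
= 242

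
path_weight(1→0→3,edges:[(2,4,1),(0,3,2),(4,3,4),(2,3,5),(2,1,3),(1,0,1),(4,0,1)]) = 3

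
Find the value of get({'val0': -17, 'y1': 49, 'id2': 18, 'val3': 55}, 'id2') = 18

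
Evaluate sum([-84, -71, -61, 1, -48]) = -263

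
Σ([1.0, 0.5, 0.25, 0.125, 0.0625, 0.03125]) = 1.0 + 0.5 + 0.25 + 0.125 + 0.0625 + 0.03125
= 1.96875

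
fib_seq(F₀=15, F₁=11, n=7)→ F_2 = F_1 + F_0 = 26
F_3 = F_2 + F_1 = 37
F_4 = F_3 + F_2 = 63
...
= [15, 11, 26, 37, 63, 100, 163]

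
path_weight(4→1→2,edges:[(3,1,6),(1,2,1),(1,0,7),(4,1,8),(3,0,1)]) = w(4→1)=8 + w(1→2)=1
= 9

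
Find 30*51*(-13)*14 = -278460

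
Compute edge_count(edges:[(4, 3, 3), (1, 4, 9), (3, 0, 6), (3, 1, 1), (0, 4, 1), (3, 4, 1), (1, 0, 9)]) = 7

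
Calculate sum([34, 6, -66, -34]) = 34 + 6 + (-66) + (-34)
= -60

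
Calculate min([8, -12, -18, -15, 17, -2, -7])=-18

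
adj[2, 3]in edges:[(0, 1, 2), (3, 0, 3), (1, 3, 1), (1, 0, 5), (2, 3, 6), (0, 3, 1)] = 6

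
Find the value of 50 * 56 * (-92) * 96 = -24729600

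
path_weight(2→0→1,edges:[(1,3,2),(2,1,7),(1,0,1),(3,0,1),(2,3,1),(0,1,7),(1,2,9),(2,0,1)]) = 8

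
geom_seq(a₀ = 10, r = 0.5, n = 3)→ [10.0, 5.0, 2.5]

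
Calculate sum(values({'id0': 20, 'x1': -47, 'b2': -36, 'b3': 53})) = 20 + (-47) + (-36) + 53
= -10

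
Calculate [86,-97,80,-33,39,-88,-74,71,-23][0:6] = [86, -97, 80, -33, 39, -88]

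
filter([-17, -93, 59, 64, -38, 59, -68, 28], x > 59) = keep x where x > 59: -17✗, -93✗, 59✗, 64✓, -38✗, 59✗, -68✗, 28✗
= [64]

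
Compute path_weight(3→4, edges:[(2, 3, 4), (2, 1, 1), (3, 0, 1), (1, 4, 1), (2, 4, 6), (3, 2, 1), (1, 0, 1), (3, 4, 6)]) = 6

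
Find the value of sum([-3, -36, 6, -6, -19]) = -58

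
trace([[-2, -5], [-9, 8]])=6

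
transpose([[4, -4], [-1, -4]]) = [[4, -1], [-4, -4]]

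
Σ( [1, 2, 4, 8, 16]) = 31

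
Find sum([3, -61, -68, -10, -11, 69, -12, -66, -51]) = -207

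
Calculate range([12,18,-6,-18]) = 36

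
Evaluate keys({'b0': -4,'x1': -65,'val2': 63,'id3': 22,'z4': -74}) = ['b0', 'x1', 'val2', 'id3', 'z4']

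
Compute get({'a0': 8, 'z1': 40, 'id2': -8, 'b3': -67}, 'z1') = 40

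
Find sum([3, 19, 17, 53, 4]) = 96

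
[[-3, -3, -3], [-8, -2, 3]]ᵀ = [[-3, -8], [-3, -2], [-3, 3]]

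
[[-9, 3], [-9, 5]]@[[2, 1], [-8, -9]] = [[-42, -36], [-58, -54]]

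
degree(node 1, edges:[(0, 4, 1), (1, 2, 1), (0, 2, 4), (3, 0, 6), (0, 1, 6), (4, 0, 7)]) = 2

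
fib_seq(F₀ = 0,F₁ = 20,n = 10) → F_2 = F_1 + F_0 = 20
F_3 = F_2 + F_1 = 40
F_4 = F_3 + F_2 = 60
...
= [0, 20, 20, 40, 60, 100, 160, 260, 420, 680]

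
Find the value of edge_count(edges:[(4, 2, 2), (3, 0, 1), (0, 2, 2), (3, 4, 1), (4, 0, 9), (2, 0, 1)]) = 6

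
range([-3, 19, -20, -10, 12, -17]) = 39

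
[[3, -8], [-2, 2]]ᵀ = [[3, -2], [-8, 2]]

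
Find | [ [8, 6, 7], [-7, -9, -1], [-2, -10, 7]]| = (1)*(8)*det([[-9, -1], [-10, 7]]) + (-1)*(6)*det([[-7, -1], [-2, 7]]) + (1)*(7)*det([[-7, -9], [-2, -10]])
= -584 + 306 + 364
= 86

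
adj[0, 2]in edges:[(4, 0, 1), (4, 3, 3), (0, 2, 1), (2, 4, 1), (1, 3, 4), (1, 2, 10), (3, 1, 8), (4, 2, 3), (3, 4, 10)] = 1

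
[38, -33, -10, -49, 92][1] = -33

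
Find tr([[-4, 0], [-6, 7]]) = diagonal: (-4) + 7
= 3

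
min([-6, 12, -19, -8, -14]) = -19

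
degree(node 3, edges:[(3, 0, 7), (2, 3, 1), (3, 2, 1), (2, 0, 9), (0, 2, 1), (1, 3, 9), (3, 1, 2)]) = 5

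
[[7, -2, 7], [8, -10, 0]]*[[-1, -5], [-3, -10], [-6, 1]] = [[-43, -8], [22, 60]]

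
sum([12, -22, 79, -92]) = 12 + (-22) + 79 + (-92)
= -23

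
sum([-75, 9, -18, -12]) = -96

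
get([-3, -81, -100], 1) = -81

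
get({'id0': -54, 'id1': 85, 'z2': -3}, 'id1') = 85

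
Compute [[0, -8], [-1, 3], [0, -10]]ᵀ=[[0, -1, 0], [-8, 3, -10]]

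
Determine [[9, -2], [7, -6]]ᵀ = [[9, 7], [-2, -6]]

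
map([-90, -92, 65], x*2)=-90*2=-180, -92*2=-184, 65*2=130
= [-180, -184, 130]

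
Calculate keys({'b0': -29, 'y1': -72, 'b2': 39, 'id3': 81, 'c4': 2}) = ['b0', 'y1', 'b2', 'id3', 'c4']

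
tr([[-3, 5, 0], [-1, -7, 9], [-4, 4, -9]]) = -19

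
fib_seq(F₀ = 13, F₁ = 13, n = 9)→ F_2 = F_1 + F_0 = 26
F_3 = F_2 + F_1 = 39
F_4 = F_3 + F_2 = 65
...
= [13, 13, 26, 39, 65, 104, 169, 273, 442]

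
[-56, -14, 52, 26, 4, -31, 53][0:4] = [-56, -14, 52, 26]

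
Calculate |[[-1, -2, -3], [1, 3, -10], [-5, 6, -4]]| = (1)*(-1)*det([[3, -10], [6, -4]]) + (-1)*(-2)*det([[1, -10], [-5, -4]]) + (1)*(-3)*det([[1, 3], [-5, 6]])
= -48 + -108 + -63
= -219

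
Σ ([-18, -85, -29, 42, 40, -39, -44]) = (-18) + (-85) + (-29) + 42 + 40 + (-39) + (-44)
= -133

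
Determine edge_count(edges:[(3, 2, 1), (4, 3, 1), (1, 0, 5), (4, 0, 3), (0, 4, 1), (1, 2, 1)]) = 6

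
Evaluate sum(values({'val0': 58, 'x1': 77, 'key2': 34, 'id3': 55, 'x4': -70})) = 154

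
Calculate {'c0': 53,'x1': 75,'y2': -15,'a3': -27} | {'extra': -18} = {'c0': 53, 'x1': 75, 'y2': -15, 'a3': -27, 'extra': -18}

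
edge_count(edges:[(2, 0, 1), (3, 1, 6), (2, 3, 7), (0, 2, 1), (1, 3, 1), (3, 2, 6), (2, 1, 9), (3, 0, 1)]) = 8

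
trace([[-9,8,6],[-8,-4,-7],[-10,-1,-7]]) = -20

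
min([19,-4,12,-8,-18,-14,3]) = -18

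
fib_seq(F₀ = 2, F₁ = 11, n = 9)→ F_2 = F_1 + F_0 = 13
F_3 = F_2 + F_1 = 24
F_4 = F_3 + F_2 = 37
...
= [2, 11, 13, 24, 37, 61, 98, 159, 257]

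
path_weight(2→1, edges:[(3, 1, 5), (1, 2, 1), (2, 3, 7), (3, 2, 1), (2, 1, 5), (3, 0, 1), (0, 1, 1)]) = 5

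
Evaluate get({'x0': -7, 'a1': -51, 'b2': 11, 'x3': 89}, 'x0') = -7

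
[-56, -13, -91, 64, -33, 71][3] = 64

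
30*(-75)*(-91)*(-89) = -18222750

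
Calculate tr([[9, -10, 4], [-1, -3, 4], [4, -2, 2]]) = diagonal: 9 + (-3) + 2
= 8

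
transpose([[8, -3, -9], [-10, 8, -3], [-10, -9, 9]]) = [[8, -10, -10], [-3, 8, -9], [-9, -3, 9]]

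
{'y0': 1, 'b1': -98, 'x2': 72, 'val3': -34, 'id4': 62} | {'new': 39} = {'y0': 1, 'b1': -98, 'x2': 72, 'val3': -34, 'id4': 62, 'new': 39}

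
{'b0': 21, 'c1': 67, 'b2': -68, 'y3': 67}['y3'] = 67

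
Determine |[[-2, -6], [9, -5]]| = (-2)*(-5) - (-6)*(9)
= 64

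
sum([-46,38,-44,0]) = (-46) + 38 + (-44) + 0
= -52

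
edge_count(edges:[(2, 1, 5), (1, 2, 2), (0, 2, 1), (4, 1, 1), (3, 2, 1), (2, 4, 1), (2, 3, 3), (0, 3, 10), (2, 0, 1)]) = 9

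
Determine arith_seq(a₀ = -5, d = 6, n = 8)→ [-5, 1, 7, 13, 19, 25, 31, 37]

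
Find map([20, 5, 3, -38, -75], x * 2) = 20*2=40, 5*2=10, 3*2=6, -38*2=-76, -75*2=-150
= [40, 10, 6, -76, -150]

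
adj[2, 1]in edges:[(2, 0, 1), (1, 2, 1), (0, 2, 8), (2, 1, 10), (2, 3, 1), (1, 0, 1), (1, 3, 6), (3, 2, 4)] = 10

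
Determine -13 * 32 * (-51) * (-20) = -424320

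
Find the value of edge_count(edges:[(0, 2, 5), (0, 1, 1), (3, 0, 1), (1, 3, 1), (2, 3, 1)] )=5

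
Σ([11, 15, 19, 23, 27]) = 95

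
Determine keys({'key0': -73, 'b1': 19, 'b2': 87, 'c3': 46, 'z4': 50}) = ['key0', 'b1', 'b2', 'c3', 'z4']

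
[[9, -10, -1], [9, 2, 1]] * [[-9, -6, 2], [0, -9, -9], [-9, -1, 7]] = [[-72, 37, 101], [-90, -73, 7]]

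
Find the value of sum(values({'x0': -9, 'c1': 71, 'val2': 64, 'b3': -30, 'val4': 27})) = (-9) + 71 + 64 + (-30) + 27
= 123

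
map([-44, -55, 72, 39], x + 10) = [-34, -45, 82, 49]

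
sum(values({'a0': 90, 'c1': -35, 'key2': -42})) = 90 + (-35) + (-42)
= 13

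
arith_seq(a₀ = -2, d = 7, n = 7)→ [-2, 5, 12, 19, 26, 33, 40]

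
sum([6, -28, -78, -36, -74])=-210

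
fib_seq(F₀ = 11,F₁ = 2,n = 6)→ F_2 = F_1 + F_0 = 13
F_3 = F_2 + F_1 = 15
F_4 = F_3 + F_2 = 28
...
= [11, 2, 13, 15, 28, 43]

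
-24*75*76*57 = -7797600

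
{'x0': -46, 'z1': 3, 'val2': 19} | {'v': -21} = {'x0': -46, 'z1': 3, 'val2': 19, 'v': -21}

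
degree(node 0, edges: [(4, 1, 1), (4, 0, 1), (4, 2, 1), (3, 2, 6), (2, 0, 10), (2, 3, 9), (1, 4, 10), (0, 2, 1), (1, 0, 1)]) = incident: (4,0), (2,0), (0,2), (1,0)
= 4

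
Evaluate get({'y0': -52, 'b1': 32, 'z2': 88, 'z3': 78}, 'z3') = 78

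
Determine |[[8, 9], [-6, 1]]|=(8)*(1) - (9)*(-6)
= 62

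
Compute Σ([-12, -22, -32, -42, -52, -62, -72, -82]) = -376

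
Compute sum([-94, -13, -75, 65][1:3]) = -88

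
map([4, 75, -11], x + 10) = [14, 85, -1]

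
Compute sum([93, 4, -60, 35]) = 72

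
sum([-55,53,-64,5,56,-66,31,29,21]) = 10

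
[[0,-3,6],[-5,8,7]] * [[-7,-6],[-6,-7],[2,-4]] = C[0][0] = (0)*(-7) + (-3)*(-6) + (6)*(2) = 30
C[0][1] = (0)*(-6) + (-3)*(-7) + (6)*(-4) = -3
C[1][0] = (-5)*(-7) + (8)*(-6) + (7)*(2) = 1
C[1][1] = (-5)*(-6) + (8)*(-7) + (7)*(-4) = -54
= [[30, -3], [1, -54]]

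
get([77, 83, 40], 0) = 77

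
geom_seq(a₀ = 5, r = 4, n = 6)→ [5, 20, 80, 320, 1280, 5120]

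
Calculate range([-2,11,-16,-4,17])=33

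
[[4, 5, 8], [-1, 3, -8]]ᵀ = [[4, -1], [5, 3], [8, -8]]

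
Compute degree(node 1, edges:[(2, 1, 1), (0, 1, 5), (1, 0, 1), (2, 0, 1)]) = 3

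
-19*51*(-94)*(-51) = -4645386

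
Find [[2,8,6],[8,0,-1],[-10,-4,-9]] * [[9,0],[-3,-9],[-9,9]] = C[0][0] = (2)*(9) + (8)*(-3) + (6)*(-9) = -60
C[0][1] = (2)*(0) + (8)*(-9) + (6)*(9) = -18
C[1][0] = (8)*(9) + (0)*(-3) + (-1)*(-9) = 81
C[1][1] = (8)*(0) + (0)*(-9) + (-1)*(9) = -9
C[2][0] = (-10)*(9) + (-4)*(-3) + (-9)*(-9) = 3
C[2][1] = (-10)*(0) + (-4)*(-9) + (-9)*(9) = -45
= [[-60, -18], [81, -9], [3, -45]]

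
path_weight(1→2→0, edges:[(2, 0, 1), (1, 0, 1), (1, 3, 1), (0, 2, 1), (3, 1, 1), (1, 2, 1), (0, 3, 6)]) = w(1→2)=1 + w(2→0)=1
= 2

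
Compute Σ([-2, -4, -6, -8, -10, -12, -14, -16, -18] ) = (-2) + (-4) + (-6) + (-8) + (-10) + (-12) + (-14) + (-16) + (-18)
= -90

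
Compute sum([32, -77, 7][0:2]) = slice → [32, -77]
32 + (-77)
= -45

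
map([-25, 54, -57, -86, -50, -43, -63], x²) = [625, 2916, 3249, 7396, 2500, 1849, 3969]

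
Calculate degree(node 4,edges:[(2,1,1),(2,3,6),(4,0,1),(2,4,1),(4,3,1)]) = incident: (4,0), (2,4), (4,3)
= 3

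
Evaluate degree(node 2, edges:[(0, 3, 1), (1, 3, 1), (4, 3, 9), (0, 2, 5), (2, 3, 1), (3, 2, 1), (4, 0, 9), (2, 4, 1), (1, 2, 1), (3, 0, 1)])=incident: (0,2), (2,3), (3,2), (2,4), (1,2)
= 5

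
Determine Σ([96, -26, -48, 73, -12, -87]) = 96 + (-26) + (-48) + 73 + (-12) + (-87)
= -4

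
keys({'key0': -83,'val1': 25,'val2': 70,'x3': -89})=['key0', 'val1', 'val2', 'x3']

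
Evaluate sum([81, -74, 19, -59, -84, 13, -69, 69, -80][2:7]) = slice → [19, -59, -84, 13, -69]
19 + (-59) + (-84) + 13 + (-69)
= -180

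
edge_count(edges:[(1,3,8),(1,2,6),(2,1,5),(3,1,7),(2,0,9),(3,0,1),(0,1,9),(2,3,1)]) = 8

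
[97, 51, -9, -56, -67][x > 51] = [97]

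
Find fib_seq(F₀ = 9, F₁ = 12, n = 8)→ F_2 = F_1 + F_0 = 21
F_3 = F_2 + F_1 = 33
F_4 = F_3 + F_2 = 54
...
= [9, 12, 21, 33, 54, 87, 141, 228]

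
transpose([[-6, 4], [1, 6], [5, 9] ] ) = [[-6, 1, 5], [4, 6, 9]]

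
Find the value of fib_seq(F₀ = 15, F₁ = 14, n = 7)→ [15, 14, 29, 43, 72, 115, 187]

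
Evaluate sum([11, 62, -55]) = 11 + 62 + (-55)
= 18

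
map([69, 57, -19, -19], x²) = (69)²=4761, (57)²=3249, (-19)²=361, (-19)²=361
= [4761, 3249, 361, 361]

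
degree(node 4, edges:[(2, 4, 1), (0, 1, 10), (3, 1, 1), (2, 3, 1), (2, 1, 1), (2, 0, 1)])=1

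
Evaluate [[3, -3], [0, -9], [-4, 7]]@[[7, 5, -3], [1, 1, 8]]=C[0][0] = (3)*(7) + (-3)*(1) = 18
C[0][1] = (3)*(5) + (-3)*(1) = 12
C[0][2] = (3)*(-3) + (-3)*(8) = -33
C[1][0] = (0)*(7) + (-9)*(1) = -9
C[1][1] = (0)*(5) + (-9)*(1) = -9
C[1][2] = (0)*(-3) + (-9)*(8) = -72
... (3 more cells)
= [[18, 12, -33], [-9, -9, -72], [-21, -13, 68]]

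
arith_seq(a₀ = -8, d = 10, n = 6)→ a_0 = -8 + 0*10 = -8
a_1 = -8 + 1*10 = 2
a_2 = -8 + 2*10 = 12
...
= [-8, 2, 12, 22, 32, 42]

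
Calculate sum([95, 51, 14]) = 95 + 51 + 14
= 160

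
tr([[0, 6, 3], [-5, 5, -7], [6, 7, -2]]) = diagonal: 0 + 5 + (-2)
= 3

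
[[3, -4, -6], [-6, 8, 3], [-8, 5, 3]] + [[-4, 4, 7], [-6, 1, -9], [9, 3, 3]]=[[-1, 0, 1], [-12, 9, -6], [1, 8, 6]]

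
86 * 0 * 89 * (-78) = 0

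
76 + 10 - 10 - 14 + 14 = 76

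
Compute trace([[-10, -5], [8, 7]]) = diagonal: (-10) + 7
= -3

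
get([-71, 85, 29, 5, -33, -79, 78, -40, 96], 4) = -33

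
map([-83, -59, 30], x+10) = -83+10=-73, -59+10=-49, 30+10=40
= [-73, -49, 40]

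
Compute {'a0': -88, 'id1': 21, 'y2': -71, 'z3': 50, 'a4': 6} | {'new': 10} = {'a0': -88, 'id1': 21, 'y2': -71, 'z3': 50, 'a4': 6, 'new': 10}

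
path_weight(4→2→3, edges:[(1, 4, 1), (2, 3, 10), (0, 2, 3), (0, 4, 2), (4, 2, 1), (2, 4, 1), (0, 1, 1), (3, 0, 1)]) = 11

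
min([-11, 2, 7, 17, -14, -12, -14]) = -14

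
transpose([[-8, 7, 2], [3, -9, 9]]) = [[-8, 3], [7, -9], [2, 9]]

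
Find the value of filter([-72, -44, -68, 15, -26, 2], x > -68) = keep x where x > -68: -72✗, -44✓, -68✗, 15✓, -26✓, 2✓
= [-44, 15, -26, 2]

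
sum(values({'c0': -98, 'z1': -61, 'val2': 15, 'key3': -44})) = (-98) + (-61) + 15 + (-44)
= -188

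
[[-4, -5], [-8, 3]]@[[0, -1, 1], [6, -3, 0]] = [[-30, 19, -4], [18, -1, -8]]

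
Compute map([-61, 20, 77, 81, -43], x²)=[3721, 400, 5929, 6561, 1849]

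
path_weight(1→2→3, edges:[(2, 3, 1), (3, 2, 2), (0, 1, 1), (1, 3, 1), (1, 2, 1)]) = 2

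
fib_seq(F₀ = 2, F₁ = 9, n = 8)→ [2, 9, 11, 20, 31, 51, 82, 133]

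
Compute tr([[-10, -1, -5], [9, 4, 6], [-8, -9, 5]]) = diagonal: (-10) + 4 + 5
= -1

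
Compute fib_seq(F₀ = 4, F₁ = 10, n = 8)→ F_2 = F_1 + F_0 = 14
F_3 = F_2 + F_1 = 24
F_4 = F_3 + F_2 = 38
...
= [4, 10, 14, 24, 38, 62, 100, 162]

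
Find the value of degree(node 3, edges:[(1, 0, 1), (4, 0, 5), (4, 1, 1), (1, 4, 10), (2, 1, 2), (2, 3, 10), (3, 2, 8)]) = incident: (2,3), (3,2)
= 2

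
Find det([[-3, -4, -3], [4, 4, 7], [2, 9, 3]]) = (1)*(-3)*det([[4, 7], [9, 3]]) + (-1)*(-4)*det([[4, 7], [2, 3]]) + (1)*(-3)*det([[4, 4], [2, 9]])
= 153 + -8 + -84
= 61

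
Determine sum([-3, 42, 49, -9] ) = 79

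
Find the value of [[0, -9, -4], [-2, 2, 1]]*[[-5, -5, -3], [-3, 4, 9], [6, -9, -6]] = [[3, 0, -57], [10, 9, 18]]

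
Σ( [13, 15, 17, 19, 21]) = 85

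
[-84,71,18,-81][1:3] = [71, 18]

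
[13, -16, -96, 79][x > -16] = keep x where x > -16: 13✓, -16✗, -96✗, 79✓
= [13, 79]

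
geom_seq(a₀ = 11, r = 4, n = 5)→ a_0 = 11*4^0 = 11
a_1 = 11*4^1 = 44
a_2 = 11*4^2 = 176
...
= [11, 44, 176, 704, 2816]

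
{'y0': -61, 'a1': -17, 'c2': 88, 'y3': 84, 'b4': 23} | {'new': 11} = {'y0': -61, 'a1': -17, 'c2': 88, 'y3': 84, 'b4': 23, 'new': 11}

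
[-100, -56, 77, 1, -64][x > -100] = [-56, 77, 1, -64]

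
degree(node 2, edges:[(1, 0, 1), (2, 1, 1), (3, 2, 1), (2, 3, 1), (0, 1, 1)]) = 3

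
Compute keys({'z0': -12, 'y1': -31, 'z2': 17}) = ['z0', 'y1', 'z2']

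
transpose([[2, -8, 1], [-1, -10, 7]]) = [[2, -1], [-8, -10], [1, 7]]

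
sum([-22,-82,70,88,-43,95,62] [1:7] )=190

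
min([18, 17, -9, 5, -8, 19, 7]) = -9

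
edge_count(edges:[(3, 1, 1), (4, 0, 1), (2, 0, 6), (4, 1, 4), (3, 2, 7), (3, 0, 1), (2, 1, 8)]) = 7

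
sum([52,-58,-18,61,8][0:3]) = -24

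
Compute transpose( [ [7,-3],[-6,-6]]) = [[7, -6], [-3, -6]]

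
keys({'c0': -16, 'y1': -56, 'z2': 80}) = ['c0', 'y1', 'z2']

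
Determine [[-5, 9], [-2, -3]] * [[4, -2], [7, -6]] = C[0][0] = (-5)*(4) + (9)*(7) = 43
C[0][1] = (-5)*(-2) + (9)*(-6) = -44
C[1][0] = (-2)*(4) + (-3)*(7) = -29
C[1][1] = (-2)*(-2) + (-3)*(-6) = 22
= [[43, -44], [-29, 22]]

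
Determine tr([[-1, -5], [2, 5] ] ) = 4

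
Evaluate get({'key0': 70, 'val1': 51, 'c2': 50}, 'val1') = 51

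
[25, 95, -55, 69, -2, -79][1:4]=[95, -55, 69]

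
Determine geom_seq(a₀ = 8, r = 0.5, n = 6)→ [8.0, 4.0, 2.0, 1.0, 0.5, 0.25]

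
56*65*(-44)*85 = -13613600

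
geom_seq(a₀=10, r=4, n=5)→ a_0 = 10*4^0 = 10
a_1 = 10*4^1 = 40
a_2 = 10*4^2 = 160
...
= [10, 40, 160, 640, 2560]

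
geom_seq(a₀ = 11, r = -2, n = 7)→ a_0 = 11*(-2)^0 = 11
a_1 = 11*(-2)^1 = -22
a_2 = 11*(-2)^2 = 44
...
= [11, -22, 44, -88, 176, -352, 704]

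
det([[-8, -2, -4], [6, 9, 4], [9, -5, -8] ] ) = (1)*(-8)*det([[9, 4], [-5, -8]]) + (-1)*(-2)*det([[6, 4], [9, -8]]) + (1)*(-4)*det([[6, 9], [9, -5]])
= 416 + -168 + 444
= 692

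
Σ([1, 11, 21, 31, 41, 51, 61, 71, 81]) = 1 + 11 + 21 + 31 + 41 + 51 + 61 + 71 + 81
= 369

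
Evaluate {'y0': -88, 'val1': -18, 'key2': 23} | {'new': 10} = {'y0': -88, 'val1': -18, 'key2': 23, 'new': 10}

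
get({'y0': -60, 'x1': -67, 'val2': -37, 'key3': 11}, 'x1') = -67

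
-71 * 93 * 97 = -640491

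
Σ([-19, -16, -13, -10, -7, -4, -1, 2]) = -68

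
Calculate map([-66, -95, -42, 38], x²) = (-66)²=4356, (-95)²=9025, (-42)²=1764, (38)²=1444
= [4356, 9025, 1764, 1444]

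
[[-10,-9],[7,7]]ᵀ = [[-10, 7], [-9, 7]]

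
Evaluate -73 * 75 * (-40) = 219000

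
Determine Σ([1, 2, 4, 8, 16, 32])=63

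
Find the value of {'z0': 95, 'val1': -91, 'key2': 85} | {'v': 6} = {'z0': 95, 'val1': -91, 'key2': 85, 'v': 6}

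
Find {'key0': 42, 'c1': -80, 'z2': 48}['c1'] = -80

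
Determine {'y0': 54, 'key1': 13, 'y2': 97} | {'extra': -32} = {'y0': 54, 'key1': 13, 'y2': 97, 'extra': -32}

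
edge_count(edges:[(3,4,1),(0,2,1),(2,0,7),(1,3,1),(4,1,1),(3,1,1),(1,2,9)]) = 7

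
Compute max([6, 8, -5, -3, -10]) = 8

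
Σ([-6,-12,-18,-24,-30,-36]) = (-6) + (-12) + (-18) + (-24) + (-30) + (-36)
= -126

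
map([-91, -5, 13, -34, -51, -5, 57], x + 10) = -91+10=-81, -5+10=5, 13+10=23, -34+10=-24, -51+10=-41, -5+10=5, 57+10=67
= [-81, 5, 23, -24, -41, 5, 67]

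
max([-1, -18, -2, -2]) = -1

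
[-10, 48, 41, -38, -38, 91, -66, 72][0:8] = [-10, 48, 41, -38, -38, 91, -66, 72]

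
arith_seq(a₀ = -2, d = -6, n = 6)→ a_0 = -2 + 0*-6 = -2
a_1 = -2 + 1*-6 = -8
a_2 = -2 + 2*-6 = -14
...
= [-2, -8, -14, -20, -26, -32]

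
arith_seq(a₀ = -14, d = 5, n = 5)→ [-14, -9, -4, 1, 6]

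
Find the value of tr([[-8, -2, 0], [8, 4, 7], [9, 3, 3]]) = -1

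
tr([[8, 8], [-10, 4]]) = 12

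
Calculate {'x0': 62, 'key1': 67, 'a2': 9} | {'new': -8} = {'x0': 62, 'key1': 67, 'a2': 9, 'new': -8}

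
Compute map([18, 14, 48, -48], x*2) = 18*2=36, 14*2=28, 48*2=96, -48*2=-96
= [36, 28, 96, -96]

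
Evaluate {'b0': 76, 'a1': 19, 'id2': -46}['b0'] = 76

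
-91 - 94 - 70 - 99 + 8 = -346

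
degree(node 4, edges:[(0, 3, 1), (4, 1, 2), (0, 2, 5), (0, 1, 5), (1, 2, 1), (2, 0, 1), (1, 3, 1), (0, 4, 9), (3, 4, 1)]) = 3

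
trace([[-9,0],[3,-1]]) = -10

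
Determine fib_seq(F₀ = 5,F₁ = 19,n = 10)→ [5, 19, 24, 43, 67, 110, 177, 287, 464, 751]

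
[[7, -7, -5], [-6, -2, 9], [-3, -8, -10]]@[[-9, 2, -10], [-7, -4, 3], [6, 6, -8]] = [[-44, 12, -51], [122, 50, -18], [23, -34, 86]]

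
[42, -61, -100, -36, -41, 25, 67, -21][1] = -61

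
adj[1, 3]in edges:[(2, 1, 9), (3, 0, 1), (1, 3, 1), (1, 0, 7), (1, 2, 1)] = 1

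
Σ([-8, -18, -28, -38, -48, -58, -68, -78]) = (-8) + (-18) + (-28) + (-38) + (-48) + (-58) + (-68) + (-78)
= -344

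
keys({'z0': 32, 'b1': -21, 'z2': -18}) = ['z0', 'b1', 'z2']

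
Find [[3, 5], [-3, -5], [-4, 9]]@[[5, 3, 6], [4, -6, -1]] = C[0][0] = (3)*(5) + (5)*(4) = 35
C[0][1] = (3)*(3) + (5)*(-6) = -21
C[0][2] = (3)*(6) + (5)*(-1) = 13
C[1][0] = (-3)*(5) + (-5)*(4) = -35
C[1][1] = (-3)*(3) + (-5)*(-6) = 21
C[1][2] = (-3)*(6) + (-5)*(-1) = -13
... (3 more cells)
= [[35, -21, 13], [-35, 21, -13], [16, -66, -33]]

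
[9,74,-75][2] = -75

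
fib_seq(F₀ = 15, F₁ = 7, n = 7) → F_2 = F_1 + F_0 = 22
F_3 = F_2 + F_1 = 29
F_4 = F_3 + F_2 = 51
...
= [15, 7, 22, 29, 51, 80, 131]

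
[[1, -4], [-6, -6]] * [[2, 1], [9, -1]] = C[0][0] = (1)*(2) + (-4)*(9) = -34
C[0][1] = (1)*(1) + (-4)*(-1) = 5
C[1][0] = (-6)*(2) + (-6)*(9) = -66
C[1][1] = (-6)*(1) + (-6)*(-1) = 0
= [[-34, 5], [-66, 0]]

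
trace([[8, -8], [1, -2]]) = 6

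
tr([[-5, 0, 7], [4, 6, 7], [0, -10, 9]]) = diagonal: (-5) + 6 + 9
= 10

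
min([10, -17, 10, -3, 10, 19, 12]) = -17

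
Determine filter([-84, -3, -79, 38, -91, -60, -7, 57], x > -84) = keep x where x > -84: -84✗, -3✓, -79✓, 38✓, -91✗, -60✓, -7✓, 57✓
= [-3, -79, 38, -60, -7, 57]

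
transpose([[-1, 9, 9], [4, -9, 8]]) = [[-1, 4], [9, -9], [9, 8]]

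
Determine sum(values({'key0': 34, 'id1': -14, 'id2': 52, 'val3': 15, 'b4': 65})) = 152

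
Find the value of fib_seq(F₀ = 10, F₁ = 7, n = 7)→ [10, 7, 17, 24, 41, 65, 106]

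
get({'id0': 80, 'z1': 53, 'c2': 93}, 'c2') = 93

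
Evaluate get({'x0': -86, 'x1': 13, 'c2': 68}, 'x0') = -86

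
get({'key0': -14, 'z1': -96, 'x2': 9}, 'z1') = -96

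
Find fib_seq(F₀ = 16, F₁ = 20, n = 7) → [16, 20, 36, 56, 92, 148, 240]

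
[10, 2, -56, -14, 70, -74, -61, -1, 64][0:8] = [10, 2, -56, -14, 70, -74, -61, -1]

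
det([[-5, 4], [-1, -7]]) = 39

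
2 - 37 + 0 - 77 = -112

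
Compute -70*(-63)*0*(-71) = 0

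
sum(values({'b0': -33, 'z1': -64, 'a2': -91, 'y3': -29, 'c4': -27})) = -244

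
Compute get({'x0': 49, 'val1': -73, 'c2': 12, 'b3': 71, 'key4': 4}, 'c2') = 12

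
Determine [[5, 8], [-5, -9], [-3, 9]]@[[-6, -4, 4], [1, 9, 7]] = C[0][0] = (5)*(-6) + (8)*(1) = -22
C[0][1] = (5)*(-4) + (8)*(9) = 52
C[0][2] = (5)*(4) + (8)*(7) = 76
C[1][0] = (-5)*(-6) + (-9)*(1) = 21
C[1][1] = (-5)*(-4) + (-9)*(9) = -61
C[1][2] = (-5)*(4) + (-9)*(7) = -83
... (3 more cells)
= [[-22, 52, 76], [21, -61, -83], [27, 93, 51]]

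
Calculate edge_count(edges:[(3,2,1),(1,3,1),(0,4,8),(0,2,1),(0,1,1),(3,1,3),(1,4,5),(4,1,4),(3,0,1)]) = 9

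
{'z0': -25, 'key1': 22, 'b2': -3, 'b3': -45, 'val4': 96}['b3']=-45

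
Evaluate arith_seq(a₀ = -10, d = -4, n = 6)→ a_0 = -10 + 0*-4 = -10
a_1 = -10 + 1*-4 = -14
a_2 = -10 + 2*-4 = -18
...
= [-10, -14, -18, -22, -26, -30]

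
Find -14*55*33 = -25410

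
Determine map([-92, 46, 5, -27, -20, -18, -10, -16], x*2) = -92*2=-184, 46*2=92, 5*2=10, -27*2=-54, -20*2=-40, -18*2=-36, -10*2=-20, -16*2=-32
= [-184, 92, 10, -54, -40, -36, -20, -32]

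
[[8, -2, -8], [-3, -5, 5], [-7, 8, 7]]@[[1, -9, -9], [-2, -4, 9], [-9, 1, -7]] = C[0][0] = (8)*(1) + (-2)*(-2) + (-8)*(-9) = 84
C[0][1] = (8)*(-9) + (-2)*(-4) + (-8)*(1) = -72
C[0][2] = (8)*(-9) + (-2)*(9) + (-8)*(-7) = -34
C[1][0] = (-3)*(1) + (-5)*(-2) + (5)*(-9) = -38
C[1][1] = (-3)*(-9) + (-5)*(-4) + (5)*(1) = 52
C[1][2] = (-3)*(-9) + (-5)*(9) + (5)*(-7) = -53
... (3 more cells)
= [[84, -72, -34], [-38, 52, -53], [-86, 38, 86]]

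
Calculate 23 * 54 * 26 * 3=96876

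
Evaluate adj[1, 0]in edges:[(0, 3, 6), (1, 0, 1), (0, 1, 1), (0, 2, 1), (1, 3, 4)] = 1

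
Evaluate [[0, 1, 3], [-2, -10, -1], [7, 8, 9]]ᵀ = [[0, -2, 7], [1, -10, 8], [3, -1, 9]]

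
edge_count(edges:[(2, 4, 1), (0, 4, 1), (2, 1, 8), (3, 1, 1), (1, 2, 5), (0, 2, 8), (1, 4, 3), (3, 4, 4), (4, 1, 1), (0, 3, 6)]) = 10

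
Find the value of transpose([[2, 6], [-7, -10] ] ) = [[2, -7], [6, -10]]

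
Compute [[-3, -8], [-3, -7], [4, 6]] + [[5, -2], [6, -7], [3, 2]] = [[2, -10], [3, -14], [7, 8]]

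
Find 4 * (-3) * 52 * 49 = -30576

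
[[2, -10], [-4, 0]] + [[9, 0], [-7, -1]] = [[11, -10], [-11, -1]]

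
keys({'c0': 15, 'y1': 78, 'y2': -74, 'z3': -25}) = ['c0', 'y1', 'y2', 'z3']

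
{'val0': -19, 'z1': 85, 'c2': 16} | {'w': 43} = {'val0': -19, 'z1': 85, 'c2': 16, 'w': 43}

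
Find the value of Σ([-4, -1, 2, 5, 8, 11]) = (-4) + (-1) + 2 + 5 + 8 + 11
= 21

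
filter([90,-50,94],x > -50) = keep x where x > -50: 90✓, -50✗, 94✓
= [90, 94]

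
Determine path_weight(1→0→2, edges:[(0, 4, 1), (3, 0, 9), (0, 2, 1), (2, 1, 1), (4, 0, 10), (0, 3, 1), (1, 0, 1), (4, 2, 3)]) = 2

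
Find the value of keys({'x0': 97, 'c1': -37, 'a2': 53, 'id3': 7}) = ['x0', 'c1', 'a2', 'id3']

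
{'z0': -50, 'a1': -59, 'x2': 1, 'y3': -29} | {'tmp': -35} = {'z0': -50, 'a1': -59, 'x2': 1, 'y3': -29, 'tmp': -35}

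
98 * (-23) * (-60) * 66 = 8925840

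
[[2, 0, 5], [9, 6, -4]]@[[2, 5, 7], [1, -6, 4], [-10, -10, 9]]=C[0][0] = (2)*(2) + (0)*(1) + (5)*(-10) = -46
C[0][1] = (2)*(5) + (0)*(-6) + (5)*(-10) = -40
C[0][2] = (2)*(7) + (0)*(4) + (5)*(9) = 59
C[1][0] = (9)*(2) + (6)*(1) + (-4)*(-10) = 64
C[1][1] = (9)*(5) + (6)*(-6) + (-4)*(-10) = 49
C[1][2] = (9)*(7) + (6)*(4) + (-4)*(9) = 51
= [[-46, -40, 59], [64, 49, 51]]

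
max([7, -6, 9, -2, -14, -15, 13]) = 13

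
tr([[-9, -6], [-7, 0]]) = -9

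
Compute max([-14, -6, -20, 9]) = 9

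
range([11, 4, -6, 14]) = 20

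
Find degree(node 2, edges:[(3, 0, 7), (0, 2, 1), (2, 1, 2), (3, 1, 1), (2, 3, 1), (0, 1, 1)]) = 3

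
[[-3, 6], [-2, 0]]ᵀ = [[-3, -2], [6, 0]]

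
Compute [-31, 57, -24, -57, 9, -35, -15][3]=-57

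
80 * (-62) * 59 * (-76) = 22240640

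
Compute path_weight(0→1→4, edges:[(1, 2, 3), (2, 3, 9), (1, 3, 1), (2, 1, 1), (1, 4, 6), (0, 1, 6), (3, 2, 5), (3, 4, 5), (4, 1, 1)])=12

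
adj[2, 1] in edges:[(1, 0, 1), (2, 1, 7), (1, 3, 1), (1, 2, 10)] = 7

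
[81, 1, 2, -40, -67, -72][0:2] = [81, 1]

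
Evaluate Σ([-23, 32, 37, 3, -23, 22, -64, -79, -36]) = (-23) + 32 + 37 + 3 + (-23) + 22 + (-64) + (-79) + (-36)
= -131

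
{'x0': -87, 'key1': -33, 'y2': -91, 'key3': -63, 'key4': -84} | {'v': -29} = {'x0': -87, 'key1': -33, 'y2': -91, 'key3': -63, 'key4': -84, 'v': -29}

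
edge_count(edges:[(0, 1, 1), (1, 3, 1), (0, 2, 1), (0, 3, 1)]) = 4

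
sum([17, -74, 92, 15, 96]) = 17 + (-74) + 92 + 15 + 96
= 146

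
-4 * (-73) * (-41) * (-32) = 383104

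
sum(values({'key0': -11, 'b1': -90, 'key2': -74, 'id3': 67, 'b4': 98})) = (-11) + (-90) + (-74) + 67 + 98
= -10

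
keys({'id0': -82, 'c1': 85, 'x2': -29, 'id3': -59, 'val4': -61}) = ['id0', 'c1', 'x2', 'id3', 'val4']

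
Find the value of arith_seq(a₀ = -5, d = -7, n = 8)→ a_0 = -5 + 0*-7 = -5
a_1 = -5 + 1*-7 = -12
a_2 = -5 + 2*-7 = -19
...
= [-5, -12, -19, -26, -33, -40, -47, -54]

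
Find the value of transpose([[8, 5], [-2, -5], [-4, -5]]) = [[8, -2, -4], [5, -5, -5]]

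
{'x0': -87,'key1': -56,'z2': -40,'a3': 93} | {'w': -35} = {'x0': -87, 'key1': -56, 'z2': -40, 'a3': 93, 'w': -35}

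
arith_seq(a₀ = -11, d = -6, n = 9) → [-11, -17, -23, -29, -35, -41, -47, -53, -59]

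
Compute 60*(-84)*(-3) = 15120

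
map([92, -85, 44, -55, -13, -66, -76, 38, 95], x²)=[8464, 7225, 1936, 3025, 169, 4356, 5776, 1444, 9025]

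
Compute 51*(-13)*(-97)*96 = 6173856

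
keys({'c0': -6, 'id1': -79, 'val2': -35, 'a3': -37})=['c0', 'id1', 'val2', 'a3']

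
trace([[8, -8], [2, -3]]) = 5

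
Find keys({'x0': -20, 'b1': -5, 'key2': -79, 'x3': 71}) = ['x0', 'b1', 'key2', 'x3']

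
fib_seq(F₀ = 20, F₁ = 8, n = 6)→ F_2 = F_1 + F_0 = 28
F_3 = F_2 + F_1 = 36
F_4 = F_3 + F_2 = 64
...
= [20, 8, 28, 36, 64, 100]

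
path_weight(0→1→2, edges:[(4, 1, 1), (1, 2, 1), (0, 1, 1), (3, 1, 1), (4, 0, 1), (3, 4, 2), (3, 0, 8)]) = w(0→1)=1 + w(1→2)=1
= 2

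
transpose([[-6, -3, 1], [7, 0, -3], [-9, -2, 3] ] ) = [[-6, 7, -9], [-3, 0, -2], [1, -3, 3]]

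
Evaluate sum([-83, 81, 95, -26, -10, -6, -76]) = -25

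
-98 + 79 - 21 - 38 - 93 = -171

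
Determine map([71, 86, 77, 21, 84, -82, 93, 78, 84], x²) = [5041, 7396, 5929, 441, 7056, 6724, 8649, 6084, 7056]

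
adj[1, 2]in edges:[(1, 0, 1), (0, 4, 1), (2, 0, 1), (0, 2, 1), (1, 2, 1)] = 1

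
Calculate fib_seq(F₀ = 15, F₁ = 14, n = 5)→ F_2 = F_1 + F_0 = 29
F_3 = F_2 + F_1 = 43
F_4 = F_3 + F_2 = 72
= [15, 14, 29, 43, 72]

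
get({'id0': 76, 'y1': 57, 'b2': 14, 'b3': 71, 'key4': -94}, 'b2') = 14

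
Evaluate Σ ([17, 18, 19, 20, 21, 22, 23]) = 140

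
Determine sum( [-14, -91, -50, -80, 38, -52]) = (-14) + (-91) + (-50) + (-80) + 38 + (-52)
= -249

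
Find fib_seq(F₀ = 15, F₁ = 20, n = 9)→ F_2 = F_1 + F_0 = 35
F_3 = F_2 + F_1 = 55
F_4 = F_3 + F_2 = 90
...
= [15, 20, 35, 55, 90, 145, 235, 380, 615]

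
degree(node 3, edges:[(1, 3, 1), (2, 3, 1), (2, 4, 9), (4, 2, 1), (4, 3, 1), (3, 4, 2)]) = 4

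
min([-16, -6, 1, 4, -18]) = -18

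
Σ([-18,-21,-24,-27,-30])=(-18) + (-21) + (-24) + (-27) + (-30)
= -120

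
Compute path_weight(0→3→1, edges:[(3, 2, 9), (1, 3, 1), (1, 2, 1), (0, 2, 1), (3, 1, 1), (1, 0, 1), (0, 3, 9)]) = 10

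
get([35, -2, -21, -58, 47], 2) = -21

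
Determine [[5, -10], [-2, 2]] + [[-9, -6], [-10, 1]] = [[-4, -16], [-12, 3]]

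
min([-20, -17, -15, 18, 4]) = -20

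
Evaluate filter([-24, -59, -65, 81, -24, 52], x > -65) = keep x where x > -65: -24✓, -59✓, -65✗, 81✓, -24✓, 52✓
= [-24, -59, 81, -24, 52]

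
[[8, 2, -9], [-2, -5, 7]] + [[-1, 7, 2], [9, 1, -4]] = [[7, 9, -7], [7, -4, 3]]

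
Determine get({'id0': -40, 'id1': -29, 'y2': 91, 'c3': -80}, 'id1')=-29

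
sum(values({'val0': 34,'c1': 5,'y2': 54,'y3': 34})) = 34 + 5 + 54 + 34
= 127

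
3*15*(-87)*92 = -360180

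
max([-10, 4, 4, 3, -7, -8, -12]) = 4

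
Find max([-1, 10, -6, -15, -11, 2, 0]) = 10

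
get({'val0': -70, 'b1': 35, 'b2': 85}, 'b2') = 85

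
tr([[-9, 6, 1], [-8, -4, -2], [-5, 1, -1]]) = diagonal: (-9) + (-4) + (-1)
= -14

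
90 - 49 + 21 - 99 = -37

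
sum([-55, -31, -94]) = (-55) + (-31) + (-94)
= -180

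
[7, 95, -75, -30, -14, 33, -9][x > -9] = keep x where x > -9: 7✓, 95✓, -75✗, -30✗, -14✗, 33✓, -9✗
= [7, 95, 33]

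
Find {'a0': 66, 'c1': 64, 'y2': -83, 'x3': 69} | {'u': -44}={'a0': 66, 'c1': 64, 'y2': -83, 'x3': 69, 'u': -44}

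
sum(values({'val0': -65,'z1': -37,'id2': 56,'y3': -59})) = -105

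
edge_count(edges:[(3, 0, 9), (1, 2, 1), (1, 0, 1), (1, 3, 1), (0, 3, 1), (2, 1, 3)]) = 6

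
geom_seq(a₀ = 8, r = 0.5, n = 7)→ a_0 = 8*0.5^0 = 8.0
a_1 = 8*0.5^1 = 4.0
a_2 = 8*0.5^2 = 2.0
...
= [8.0, 4.0, 2.0, 1.0, 0.5, 0.25, 0.125]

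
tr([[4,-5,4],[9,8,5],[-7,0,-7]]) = diagonal: 4 + 8 + (-7)
= 5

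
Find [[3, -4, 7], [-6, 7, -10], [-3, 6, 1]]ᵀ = [[3, -6, -3], [-4, 7, 6], [7, -10, 1]]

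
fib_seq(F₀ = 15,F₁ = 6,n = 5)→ F_2 = F_1 + F_0 = 21
F_3 = F_2 + F_1 = 27
F_4 = F_3 + F_2 = 48
= [15, 6, 21, 27, 48]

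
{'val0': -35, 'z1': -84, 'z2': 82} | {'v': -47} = {'val0': -35, 'z1': -84, 'z2': 82, 'v': -47}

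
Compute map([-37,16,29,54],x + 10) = [-27, 26, 39, 64]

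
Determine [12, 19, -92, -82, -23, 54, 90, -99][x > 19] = [54, 90]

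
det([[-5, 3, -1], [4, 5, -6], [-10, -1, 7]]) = (1)*(-5)*det([[5, -6], [-1, 7]]) + (-1)*(3)*det([[4, -6], [-10, 7]]) + (1)*(-1)*det([[4, 5], [-10, -1]])
= -145 + 96 + -46
= -95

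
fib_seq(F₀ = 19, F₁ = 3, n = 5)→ [19, 3, 22, 25, 47]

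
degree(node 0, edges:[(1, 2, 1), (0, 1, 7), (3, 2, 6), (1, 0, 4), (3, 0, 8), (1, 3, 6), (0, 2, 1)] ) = incident: (0,1), (1,0), (3,0), (0,2)
= 4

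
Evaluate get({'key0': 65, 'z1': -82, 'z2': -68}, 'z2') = -68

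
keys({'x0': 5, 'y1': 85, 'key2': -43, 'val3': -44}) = ['x0', 'y1', 'key2', 'val3']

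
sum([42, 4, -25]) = 21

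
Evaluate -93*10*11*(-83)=849090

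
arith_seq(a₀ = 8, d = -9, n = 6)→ [8, -1, -10, -19, -28, -37]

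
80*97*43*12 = 4004160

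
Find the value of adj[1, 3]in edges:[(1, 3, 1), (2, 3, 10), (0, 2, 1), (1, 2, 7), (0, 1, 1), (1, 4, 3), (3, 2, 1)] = 1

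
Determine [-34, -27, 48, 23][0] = -34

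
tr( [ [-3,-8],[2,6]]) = diagonal: (-3) + 6
= 3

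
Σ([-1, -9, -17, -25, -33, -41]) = (-1) + (-9) + (-17) + (-25) + (-33) + (-41)
= -126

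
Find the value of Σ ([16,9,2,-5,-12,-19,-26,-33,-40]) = 16 + 9 + 2 + (-5) + (-12) + (-19) + (-26) + (-33) + (-40)
= -108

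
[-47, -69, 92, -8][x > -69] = keep x where x > -69: -47✓, -69✗, 92✓, -8✓
= [-47, 92, -8]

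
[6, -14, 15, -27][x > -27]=keep x where x > -27: 6✓, -14✓, 15✓, -27✗
= [6, -14, 15]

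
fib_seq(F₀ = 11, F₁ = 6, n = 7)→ F_2 = F_1 + F_0 = 17
F_3 = F_2 + F_1 = 23
F_4 = F_3 + F_2 = 40
...
= [11, 6, 17, 23, 40, 63, 103]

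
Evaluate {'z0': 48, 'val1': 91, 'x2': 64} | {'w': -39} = {'z0': 48, 'val1': 91, 'x2': 64, 'w': -39}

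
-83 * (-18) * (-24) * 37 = -1326672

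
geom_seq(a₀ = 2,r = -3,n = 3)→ a_0 = 2*(-3)^0 = 2
a_1 = 2*(-3)^1 = -6
a_2 = 2*(-3)^2 = 18
= [2, -6, 18]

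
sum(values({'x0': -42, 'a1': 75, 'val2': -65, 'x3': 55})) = 23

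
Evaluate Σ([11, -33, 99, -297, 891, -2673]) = -2002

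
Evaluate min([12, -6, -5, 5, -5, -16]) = -16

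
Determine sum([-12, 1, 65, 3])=(-12) + 1 + 65 + 3
= 57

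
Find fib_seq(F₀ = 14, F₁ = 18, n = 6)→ [14, 18, 32, 50, 82, 132]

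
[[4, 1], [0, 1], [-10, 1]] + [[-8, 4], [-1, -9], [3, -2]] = [[-4, 5], [-1, -8], [-7, -1]]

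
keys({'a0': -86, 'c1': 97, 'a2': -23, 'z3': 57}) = ['a0', 'c1', 'a2', 'z3']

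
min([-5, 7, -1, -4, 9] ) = -5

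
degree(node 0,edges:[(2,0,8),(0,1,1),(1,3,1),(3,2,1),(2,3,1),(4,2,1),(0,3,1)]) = 3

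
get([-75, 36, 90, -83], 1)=36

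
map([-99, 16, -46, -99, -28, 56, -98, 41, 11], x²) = (-99)²=9801, (16)²=256, (-46)²=2116, (-99)²=9801, (-28)²=784, (56)²=3136, (-98)²=9604, (41)²=1681, (11)²=121
= [9801, 256, 2116, 9801, 784, 3136, 9604, 1681, 121]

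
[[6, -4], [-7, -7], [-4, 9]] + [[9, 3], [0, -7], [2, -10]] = [[15, -1], [-7, -14], [-2, -1]]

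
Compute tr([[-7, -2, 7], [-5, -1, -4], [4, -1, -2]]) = diagonal: (-7) + (-1) + (-2)
= -10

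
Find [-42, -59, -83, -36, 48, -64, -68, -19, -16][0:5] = [-42, -59, -83, -36, 48]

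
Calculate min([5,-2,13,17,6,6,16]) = -2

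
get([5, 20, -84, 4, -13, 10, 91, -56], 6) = 91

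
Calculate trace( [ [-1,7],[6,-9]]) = -10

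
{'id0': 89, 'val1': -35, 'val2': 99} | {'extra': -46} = {'id0': 89, 'val1': -35, 'val2': 99, 'extra': -46}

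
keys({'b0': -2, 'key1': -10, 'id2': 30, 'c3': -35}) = ['b0', 'key1', 'id2', 'c3']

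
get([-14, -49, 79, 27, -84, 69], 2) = 79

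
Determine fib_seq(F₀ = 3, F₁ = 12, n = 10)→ F_2 = F_1 + F_0 = 15
F_3 = F_2 + F_1 = 27
F_4 = F_3 + F_2 = 42
...
= [3, 12, 15, 27, 42, 69, 111, 180, 291, 471]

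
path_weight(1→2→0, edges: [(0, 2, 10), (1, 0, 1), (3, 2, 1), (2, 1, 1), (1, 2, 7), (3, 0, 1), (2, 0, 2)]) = 9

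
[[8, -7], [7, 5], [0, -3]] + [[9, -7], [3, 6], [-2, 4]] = [[17, -14], [10, 11], [-2, 1]]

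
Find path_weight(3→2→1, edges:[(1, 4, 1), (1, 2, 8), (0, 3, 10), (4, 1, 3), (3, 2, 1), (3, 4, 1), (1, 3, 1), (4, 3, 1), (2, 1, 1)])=w(3→2)=1 + w(2→1)=1
= 2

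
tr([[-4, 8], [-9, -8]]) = -12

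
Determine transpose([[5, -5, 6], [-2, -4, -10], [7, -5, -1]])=[[5, -2, 7], [-5, -4, -5], [6, -10, -1]]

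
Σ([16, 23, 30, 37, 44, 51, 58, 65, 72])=16 + 23 + 30 + 37 + 44 + 51 + 58 + 65 + 72
= 396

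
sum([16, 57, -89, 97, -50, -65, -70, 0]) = -104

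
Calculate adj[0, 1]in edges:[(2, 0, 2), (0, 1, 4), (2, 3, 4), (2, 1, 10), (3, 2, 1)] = 4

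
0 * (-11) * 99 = 0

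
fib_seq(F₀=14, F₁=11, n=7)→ [14, 11, 25, 36, 61, 97, 158]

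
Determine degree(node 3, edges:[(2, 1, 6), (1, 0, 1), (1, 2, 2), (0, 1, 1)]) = incident: none
= 0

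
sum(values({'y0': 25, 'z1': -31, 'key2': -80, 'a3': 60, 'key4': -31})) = -57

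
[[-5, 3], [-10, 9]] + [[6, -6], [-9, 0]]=[[1, -3], [-19, 9]]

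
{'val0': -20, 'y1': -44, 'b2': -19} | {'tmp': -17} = {'val0': -20, 'y1': -44, 'b2': -19, 'tmp': -17}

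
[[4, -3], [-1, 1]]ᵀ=[[4, -1], [-3, 1]]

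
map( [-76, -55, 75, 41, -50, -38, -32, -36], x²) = (-76)²=5776, (-55)²=3025, (75)²=5625, (41)²=1681, (-50)²=2500, (-38)²=1444, (-32)²=1024, (-36)²=1296
= [5776, 3025, 5625, 1681, 2500, 1444, 1024, 1296]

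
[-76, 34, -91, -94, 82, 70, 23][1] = 34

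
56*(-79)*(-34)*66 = 9927456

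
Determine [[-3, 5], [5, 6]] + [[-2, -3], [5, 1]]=[[-5, 2], [10, 7]]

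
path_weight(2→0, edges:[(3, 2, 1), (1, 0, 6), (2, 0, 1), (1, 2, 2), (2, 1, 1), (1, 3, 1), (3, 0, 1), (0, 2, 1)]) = 1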